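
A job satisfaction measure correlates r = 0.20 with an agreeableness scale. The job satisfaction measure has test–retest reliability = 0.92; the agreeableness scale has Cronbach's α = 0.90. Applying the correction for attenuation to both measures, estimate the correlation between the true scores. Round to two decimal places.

r_true = r_obs / √(r_xx · r_yy) = 0.20 / √(0.92 × 0.90) = 0.20 / √0.8280 = 0.20 / 0.9099 ≈ 0.22.

0.22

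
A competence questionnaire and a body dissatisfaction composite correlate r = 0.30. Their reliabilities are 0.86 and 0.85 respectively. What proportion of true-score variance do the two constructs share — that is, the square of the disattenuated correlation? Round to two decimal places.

0.12

Disattenuated r = 0.30 / √(0.86 × 0.85) = 0.30 / 0.8550 = 0.3509.
Shared true-score variance = 0.3509² = 0.1231 ≈ 0.12.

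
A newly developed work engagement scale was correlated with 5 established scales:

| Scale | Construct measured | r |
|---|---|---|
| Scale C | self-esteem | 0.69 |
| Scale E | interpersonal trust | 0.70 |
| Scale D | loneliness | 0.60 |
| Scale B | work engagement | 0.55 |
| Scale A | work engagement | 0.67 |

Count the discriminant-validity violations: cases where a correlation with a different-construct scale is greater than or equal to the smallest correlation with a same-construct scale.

3

Convergent (same construct = work engagement): Scale B, Scale A.
Smallest convergent = 0.55. Discriminant values: 0.69, 0.70, 0.60; count ≥ 0.55 → 3.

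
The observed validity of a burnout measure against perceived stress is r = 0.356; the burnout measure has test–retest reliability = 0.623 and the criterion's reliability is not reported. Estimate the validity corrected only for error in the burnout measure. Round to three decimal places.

0.451

Single correction: r_c = r_obs / √r_xx = 0.356 / √0.623 = 0.356 / 0.7893 ≈ 0.451.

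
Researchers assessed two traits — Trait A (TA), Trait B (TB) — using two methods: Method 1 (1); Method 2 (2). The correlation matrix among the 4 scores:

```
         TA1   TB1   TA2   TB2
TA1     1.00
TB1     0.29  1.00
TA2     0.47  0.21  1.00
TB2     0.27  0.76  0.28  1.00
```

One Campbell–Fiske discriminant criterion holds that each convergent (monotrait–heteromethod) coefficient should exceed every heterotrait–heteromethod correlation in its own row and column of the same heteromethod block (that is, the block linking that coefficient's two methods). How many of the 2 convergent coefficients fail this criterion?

Convergent coefficients and their comparison sets:
TA (methods 1·2): 0.47 vs {0.27, 0.21} → pass.
TB (methods 1·2): 0.76 vs {0.21, 0.27} → pass.
0 of 2 fail.

0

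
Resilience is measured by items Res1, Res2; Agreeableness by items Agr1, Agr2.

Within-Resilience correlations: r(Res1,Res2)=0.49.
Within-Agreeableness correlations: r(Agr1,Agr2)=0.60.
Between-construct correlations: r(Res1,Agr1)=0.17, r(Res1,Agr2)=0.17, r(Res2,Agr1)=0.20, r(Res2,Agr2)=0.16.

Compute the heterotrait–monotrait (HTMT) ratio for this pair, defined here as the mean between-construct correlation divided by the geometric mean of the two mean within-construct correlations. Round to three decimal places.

0.323

Mean between = 0.70/4 = 0.1750.
Mean within-Res = 0.49/1 = 0.4900; mean within-Agr = 0.60/1 = 0.6000.
Geometric mean = √(0.4900 × 0.6000) = 0.5422.
HTMT = 0.1750 / 0.5422 = 0.323.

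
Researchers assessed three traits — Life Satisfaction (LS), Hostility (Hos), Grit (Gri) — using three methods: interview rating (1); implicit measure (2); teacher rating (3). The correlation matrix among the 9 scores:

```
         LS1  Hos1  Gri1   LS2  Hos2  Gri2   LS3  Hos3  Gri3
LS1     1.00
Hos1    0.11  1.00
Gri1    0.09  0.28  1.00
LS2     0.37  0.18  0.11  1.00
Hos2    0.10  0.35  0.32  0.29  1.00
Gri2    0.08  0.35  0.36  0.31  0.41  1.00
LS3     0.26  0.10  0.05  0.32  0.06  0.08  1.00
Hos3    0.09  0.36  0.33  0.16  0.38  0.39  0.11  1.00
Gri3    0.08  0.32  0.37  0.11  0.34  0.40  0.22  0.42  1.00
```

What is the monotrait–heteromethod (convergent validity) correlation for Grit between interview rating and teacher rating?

Same trait (Gri), different methods: r(Gri1, Gri3) = 0.37.

0.37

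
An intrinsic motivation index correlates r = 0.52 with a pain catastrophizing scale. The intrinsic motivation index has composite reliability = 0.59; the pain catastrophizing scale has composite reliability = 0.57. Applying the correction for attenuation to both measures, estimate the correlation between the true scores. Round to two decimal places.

0.90

r_true = r_obs / √(r_xx · r_yy) = 0.52 / √(0.59 × 0.57) = 0.52 / √0.3363 = 0.52 / 0.5799 ≈ 0.90.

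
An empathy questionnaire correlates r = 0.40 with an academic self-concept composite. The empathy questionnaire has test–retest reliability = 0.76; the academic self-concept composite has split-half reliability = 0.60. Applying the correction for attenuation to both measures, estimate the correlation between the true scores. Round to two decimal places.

0.59

r_true = r_obs / √(r_xx · r_yy) = 0.40 / √(0.76 × 0.60) = 0.40 / √0.4560 = 0.40 / 0.6753 ≈ 0.59.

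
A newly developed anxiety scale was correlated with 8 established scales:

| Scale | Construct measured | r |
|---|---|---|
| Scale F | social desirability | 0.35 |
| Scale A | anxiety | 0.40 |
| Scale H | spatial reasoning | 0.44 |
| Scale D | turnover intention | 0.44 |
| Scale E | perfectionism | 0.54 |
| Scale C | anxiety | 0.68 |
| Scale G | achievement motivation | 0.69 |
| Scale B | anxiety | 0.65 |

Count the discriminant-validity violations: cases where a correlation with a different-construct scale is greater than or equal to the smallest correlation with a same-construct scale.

Convergent (same construct = anxiety): Scale A, Scale C, Scale B.
Smallest convergent = 0.40. Discriminant values: 0.35, 0.44, 0.44, 0.54, 0.69; count ≥ 0.40 → 4.

4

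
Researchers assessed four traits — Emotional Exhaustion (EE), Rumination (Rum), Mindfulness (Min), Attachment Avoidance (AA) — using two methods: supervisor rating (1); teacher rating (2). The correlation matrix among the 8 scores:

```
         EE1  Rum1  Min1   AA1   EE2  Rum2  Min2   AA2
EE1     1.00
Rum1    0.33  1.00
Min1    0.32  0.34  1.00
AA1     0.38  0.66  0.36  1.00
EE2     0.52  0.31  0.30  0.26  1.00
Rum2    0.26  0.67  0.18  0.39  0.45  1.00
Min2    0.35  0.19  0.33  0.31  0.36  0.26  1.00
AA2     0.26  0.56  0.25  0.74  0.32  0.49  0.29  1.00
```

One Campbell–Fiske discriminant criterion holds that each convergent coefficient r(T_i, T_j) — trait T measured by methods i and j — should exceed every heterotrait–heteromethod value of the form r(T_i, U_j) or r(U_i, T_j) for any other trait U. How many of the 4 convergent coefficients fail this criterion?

Checking each validity diagonal entry against its comparison values:
EE (methods 1·2): 0.52 vs {0.26, 0.31, 0.35, 0.30, 0.26, 0.26} → pass.
Rum (methods 1·2): 0.67 vs {0.31, 0.26, 0.19, 0.18, 0.56, 0.39} → pass.
Min (methods 1·2): 0.33 vs {0.30, 0.35, 0.18, 0.19, 0.25, 0.31} → fail.
AA (methods 1·2): 0.74 vs {0.26, 0.26, 0.39, 0.56, 0.31, 0.25} → pass.
1 of 4 fail.

1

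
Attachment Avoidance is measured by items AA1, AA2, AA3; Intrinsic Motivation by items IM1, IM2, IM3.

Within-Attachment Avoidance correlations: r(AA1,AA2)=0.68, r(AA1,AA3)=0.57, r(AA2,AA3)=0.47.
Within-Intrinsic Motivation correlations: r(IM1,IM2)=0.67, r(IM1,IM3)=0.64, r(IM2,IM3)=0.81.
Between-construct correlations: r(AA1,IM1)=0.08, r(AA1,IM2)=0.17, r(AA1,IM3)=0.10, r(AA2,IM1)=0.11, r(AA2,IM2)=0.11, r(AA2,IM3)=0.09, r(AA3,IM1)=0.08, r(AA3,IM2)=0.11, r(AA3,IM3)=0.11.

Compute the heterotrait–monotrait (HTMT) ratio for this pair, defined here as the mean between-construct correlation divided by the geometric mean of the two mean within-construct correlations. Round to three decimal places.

Mean heterotrait r = 0.96/9 = 0.1067.
Mean within-AA = 1.72/3 = 0.5733; mean within-IM = 2.12/3 = 0.7067.
Geometric mean = √(0.5733 × 0.7067) = 0.6365.
HTMT = 0.1067 / 0.6365 = 0.168.

0.168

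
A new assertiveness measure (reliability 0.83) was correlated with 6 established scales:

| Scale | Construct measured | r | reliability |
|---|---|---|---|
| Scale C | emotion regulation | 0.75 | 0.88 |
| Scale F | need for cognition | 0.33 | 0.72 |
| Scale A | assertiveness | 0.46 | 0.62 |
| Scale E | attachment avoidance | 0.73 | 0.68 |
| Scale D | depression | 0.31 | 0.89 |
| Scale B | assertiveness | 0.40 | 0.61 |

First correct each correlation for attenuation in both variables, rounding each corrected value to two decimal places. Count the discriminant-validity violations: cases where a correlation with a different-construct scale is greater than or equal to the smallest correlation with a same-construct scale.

2

Disattenuated r (r / √(r_scale · r_new)):
  Scale C (disc): 0.75 / √(0.88·0.83) = 0.88
  Scale F (disc): 0.33 / √(0.72·0.83) = 0.43
  Scale A (conv): 0.46 / √(0.62·0.83) = 0.64
  Scale E (disc): 0.73 / √(0.68·0.83) = 0.97
  Scale D (disc): 0.31 / √(0.89·0.83) = 0.36
  Scale B (conv): 0.40 / √(0.61·0.83) = 0.56
Smallest convergent = 0.56. Discriminant values: 0.88, 0.43, 0.97, 0.36; count ≥ 0.56 → 2.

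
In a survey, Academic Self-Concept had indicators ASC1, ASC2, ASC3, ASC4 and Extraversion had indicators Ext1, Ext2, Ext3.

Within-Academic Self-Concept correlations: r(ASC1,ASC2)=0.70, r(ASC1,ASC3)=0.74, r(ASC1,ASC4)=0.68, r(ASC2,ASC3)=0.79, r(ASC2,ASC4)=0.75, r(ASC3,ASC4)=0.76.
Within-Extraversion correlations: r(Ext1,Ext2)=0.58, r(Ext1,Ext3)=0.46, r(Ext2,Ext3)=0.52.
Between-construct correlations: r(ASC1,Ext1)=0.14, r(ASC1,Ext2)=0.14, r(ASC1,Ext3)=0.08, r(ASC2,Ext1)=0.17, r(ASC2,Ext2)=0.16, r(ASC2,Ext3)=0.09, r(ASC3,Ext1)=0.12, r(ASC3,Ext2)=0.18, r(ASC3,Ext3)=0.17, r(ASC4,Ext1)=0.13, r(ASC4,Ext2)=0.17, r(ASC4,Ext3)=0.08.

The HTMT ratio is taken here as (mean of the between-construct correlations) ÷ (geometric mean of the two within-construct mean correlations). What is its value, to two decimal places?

Mean heterotrait r = 1.63/12 = 0.1358.
Mean within-ASC = 4.42/6 = 0.7367; mean within-Ext = 1.56/3 = 0.5200.
Geometric mean = √(0.7367 × 0.5200) = 0.6189.
HTMT = 0.1358 / 0.6189 = 0.22.

0.22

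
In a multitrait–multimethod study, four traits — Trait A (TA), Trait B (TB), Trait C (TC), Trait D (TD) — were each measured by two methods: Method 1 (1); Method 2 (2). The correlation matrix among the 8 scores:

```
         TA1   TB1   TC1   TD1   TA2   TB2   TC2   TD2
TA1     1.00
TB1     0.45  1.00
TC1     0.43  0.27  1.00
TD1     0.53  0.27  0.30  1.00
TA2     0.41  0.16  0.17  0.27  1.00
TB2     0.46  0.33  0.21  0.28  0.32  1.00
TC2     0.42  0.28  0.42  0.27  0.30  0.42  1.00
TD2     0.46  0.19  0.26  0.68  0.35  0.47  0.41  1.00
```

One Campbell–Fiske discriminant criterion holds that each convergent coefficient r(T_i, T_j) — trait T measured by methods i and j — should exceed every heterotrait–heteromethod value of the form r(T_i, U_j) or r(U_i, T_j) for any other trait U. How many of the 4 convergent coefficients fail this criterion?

3

Convergent coefficients and their comparison sets:
TA (methods 1·2): 0.41 vs {0.46, 0.16, 0.42, 0.17, 0.46, 0.27} → fail.
TB (methods 1·2): 0.33 vs {0.16, 0.46, 0.28, 0.21, 0.19, 0.28} → fail.
TC (methods 1·2): 0.42 vs {0.17, 0.42, 0.21, 0.28, 0.26, 0.27} → fail.
TD (methods 1·2): 0.68 vs {0.27, 0.46, 0.28, 0.19, 0.27, 0.26} → pass.
3 of 4 fail.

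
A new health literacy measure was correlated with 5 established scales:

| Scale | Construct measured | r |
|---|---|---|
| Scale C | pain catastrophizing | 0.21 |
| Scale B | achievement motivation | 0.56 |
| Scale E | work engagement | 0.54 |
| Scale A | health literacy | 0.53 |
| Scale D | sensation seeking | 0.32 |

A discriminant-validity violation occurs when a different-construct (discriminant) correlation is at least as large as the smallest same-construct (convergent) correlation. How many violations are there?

2

Convergent (same construct = health literacy): Scale A.
Smallest convergent = 0.53. Discriminant values: 0.21, 0.56, 0.54, 0.32; count ≥ 0.53 → 2.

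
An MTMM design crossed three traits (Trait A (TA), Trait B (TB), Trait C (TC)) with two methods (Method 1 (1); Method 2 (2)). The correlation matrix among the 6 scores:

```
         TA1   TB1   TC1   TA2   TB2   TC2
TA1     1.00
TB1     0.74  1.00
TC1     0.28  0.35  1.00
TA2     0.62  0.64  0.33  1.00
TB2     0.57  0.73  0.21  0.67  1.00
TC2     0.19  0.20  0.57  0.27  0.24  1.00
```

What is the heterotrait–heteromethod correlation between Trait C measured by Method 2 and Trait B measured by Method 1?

Different traits and methods: r(TC2, TB1) = 0.20.

0.20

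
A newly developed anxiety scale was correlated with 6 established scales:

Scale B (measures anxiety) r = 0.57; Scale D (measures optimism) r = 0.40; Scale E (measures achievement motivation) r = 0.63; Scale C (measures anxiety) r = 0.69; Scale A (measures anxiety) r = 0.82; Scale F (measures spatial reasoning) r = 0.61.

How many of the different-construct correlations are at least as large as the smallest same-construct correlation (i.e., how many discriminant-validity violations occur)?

2

Convergent (same construct = anxiety): Scale B, Scale C, Scale A.
Smallest convergent = 0.57. Discriminant values: 0.40, 0.63, 0.61; count ≥ 0.57 → 2.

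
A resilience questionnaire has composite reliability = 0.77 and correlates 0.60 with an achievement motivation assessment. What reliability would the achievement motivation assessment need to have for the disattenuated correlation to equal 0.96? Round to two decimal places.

0.51

r_true = r_obs / √(r_xx · r_yy) ⇒ 0.96 = 0.60 / √(0.77 · r_yy).
√(0.77 · r_yy) = 0.60 / 0.96 = 0.6250; 0.77 · r_yy = 0.3906; r_yy = 0.3906 / 0.77 ≈ 0.51.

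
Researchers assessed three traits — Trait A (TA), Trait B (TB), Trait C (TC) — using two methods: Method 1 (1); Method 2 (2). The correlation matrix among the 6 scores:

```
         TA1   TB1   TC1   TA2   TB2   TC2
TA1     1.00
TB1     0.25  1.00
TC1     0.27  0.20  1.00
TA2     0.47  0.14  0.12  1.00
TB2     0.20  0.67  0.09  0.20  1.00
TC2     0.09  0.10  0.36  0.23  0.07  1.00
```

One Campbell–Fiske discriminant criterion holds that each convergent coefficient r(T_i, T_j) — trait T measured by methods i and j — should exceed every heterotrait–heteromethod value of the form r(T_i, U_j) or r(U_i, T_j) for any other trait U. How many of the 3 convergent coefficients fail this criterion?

Convergent coefficients and their comparison sets:
TA (methods 1·2): 0.47 vs {0.20, 0.14, 0.09, 0.12} → pass.
TB (methods 1·2): 0.67 vs {0.14, 0.20, 0.10, 0.09} → pass.
TC (methods 1·2): 0.36 vs {0.12, 0.09, 0.09, 0.10} → pass.
0 of 3 fail.

0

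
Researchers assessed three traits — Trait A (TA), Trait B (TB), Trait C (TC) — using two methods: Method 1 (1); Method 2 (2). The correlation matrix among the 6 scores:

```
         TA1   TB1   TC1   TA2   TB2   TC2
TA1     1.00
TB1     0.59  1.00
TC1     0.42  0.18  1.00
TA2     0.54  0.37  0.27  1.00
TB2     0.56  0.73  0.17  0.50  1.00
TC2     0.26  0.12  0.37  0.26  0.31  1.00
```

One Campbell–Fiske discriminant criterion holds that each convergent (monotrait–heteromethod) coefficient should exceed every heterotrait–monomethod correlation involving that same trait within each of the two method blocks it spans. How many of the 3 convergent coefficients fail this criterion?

2

Checking each validity diagonal entry against its comparison values:
TA (methods 1·2): 0.54 vs {0.59, 0.50, 0.42, 0.26} → fail.
TB (methods 1·2): 0.73 vs {0.59, 0.50, 0.18, 0.31} → pass.
TC (methods 1·2): 0.37 vs {0.42, 0.26, 0.18, 0.31} → fail.
2 of 3 fail.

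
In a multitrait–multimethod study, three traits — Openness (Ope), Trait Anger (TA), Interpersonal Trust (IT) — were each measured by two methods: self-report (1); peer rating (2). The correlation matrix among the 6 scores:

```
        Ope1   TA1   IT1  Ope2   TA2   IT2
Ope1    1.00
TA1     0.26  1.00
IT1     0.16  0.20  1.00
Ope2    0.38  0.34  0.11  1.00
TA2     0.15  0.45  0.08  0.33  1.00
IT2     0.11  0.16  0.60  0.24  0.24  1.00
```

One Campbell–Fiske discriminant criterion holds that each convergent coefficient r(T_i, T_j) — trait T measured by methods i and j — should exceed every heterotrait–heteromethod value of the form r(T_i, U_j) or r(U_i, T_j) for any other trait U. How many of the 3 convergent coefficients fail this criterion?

0

Each convergent coefficient versus the relevant comparison correlations:
Ope (methods 1·2): 0.38 vs {0.15, 0.34, 0.11, 0.11} → pass.
TA (methods 1·2): 0.45 vs {0.34, 0.15, 0.16, 0.08} → pass.
IT (methods 1·2): 0.60 vs {0.11, 0.11, 0.08, 0.16} → pass.
0 of 3 fail.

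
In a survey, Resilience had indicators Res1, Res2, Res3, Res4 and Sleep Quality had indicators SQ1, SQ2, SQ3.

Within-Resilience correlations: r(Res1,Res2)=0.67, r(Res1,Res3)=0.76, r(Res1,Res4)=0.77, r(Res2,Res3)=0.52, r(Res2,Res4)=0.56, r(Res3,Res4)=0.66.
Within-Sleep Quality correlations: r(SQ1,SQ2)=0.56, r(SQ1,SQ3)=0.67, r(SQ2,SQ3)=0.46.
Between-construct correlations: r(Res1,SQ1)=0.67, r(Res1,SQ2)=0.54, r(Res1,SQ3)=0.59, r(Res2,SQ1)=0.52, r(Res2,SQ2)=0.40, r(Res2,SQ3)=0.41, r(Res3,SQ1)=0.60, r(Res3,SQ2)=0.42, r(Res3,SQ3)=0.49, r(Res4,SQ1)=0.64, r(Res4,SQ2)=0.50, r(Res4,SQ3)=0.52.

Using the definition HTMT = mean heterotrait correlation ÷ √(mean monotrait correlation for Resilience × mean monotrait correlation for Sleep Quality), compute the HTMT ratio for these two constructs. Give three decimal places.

Mean between = 6.30/12 = 0.5250.
Mean within-Res = 3.94/6 = 0.6567; mean within-SQ = 1.69/3 = 0.5633.
Geometric mean = √(0.6567 × 0.5633) = 0.6082.
HTMT = 0.5250 / 0.6082 = 0.863.

0.863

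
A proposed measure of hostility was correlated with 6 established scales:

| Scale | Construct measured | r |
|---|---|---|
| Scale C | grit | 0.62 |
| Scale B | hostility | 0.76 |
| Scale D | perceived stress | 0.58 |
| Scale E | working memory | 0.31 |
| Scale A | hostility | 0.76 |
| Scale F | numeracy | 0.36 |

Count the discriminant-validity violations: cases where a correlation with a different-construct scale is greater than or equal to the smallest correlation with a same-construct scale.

0

Convergent (same construct = hostility): Scale B, Scale A.
Smallest convergent = 0.76. Discriminant values: 0.62, 0.58, 0.31, 0.36; count ≥ 0.76 → 0.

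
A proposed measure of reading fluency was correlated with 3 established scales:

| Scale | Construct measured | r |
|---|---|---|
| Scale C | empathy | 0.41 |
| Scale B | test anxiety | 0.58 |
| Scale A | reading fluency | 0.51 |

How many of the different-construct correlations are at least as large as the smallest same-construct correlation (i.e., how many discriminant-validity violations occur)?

Convergent (same construct = reading fluency): Scale A.
Smallest convergent = 0.51. Discriminant values: 0.41, 0.58; count ≥ 0.51 → 1.

1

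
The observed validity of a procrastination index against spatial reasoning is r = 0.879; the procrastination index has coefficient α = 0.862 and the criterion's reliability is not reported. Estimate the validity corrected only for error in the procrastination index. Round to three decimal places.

Single correction: r_c = r_obs / √r_xx = 0.879 / √0.862 = 0.879 / 0.9284 ≈ 0.947.

0.947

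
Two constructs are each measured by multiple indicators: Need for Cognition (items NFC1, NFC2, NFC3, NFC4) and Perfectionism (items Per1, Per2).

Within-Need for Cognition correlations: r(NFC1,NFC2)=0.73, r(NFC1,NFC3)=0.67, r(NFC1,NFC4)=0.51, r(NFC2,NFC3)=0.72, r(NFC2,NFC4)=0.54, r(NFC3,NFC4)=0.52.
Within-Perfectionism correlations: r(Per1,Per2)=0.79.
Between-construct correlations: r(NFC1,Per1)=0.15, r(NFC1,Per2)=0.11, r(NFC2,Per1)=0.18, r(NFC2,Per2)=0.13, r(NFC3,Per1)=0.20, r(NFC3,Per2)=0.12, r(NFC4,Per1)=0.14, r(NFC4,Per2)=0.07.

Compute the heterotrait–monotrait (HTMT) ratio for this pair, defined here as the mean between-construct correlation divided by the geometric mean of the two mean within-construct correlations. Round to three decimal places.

0.197

Mean heterotrait r = 1.10/8 = 0.1375.
Mean within-NFC = 3.69/6 = 0.6150; mean within-Per = 0.79/1 = 0.7900.
Geometric mean = √(0.6150 × 0.7900) = 0.6970.
HTMT = 0.1375 / 0.6970 = 0.197.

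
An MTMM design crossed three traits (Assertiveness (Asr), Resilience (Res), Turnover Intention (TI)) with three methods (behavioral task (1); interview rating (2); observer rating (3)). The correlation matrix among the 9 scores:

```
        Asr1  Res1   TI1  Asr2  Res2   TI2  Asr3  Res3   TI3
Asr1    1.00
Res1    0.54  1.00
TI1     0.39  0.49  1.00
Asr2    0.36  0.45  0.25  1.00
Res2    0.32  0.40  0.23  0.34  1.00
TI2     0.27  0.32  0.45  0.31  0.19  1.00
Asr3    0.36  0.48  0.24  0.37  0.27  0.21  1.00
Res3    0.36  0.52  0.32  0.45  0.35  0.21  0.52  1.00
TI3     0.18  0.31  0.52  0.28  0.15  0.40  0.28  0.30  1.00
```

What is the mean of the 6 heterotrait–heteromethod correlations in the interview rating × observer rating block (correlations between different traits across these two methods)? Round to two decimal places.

0.26

HTHM values (method 2 × method 3): 0.45, 0.28, 0.27, 0.15, 0.21, 0.21; mean = 1.57/6 = 0.26.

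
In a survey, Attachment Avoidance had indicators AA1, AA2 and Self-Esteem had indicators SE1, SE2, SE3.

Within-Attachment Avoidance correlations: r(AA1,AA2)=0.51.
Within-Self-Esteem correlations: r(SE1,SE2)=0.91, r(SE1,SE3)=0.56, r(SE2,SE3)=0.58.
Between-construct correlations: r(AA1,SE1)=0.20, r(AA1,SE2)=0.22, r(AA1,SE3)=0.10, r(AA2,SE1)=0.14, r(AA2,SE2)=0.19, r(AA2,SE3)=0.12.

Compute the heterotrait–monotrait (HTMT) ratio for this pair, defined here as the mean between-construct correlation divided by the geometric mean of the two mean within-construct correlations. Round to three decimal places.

Between-construct mean = 0.97/6 = 0.1617.
Mean within-AA = 0.51/1 = 0.5100; mean within-SE = 2.05/3 = 0.6833.
Geometric mean = √(0.5100 × 0.6833) = 0.5903.
HTMT = 0.1617 / 0.5903 = 0.274.

0.274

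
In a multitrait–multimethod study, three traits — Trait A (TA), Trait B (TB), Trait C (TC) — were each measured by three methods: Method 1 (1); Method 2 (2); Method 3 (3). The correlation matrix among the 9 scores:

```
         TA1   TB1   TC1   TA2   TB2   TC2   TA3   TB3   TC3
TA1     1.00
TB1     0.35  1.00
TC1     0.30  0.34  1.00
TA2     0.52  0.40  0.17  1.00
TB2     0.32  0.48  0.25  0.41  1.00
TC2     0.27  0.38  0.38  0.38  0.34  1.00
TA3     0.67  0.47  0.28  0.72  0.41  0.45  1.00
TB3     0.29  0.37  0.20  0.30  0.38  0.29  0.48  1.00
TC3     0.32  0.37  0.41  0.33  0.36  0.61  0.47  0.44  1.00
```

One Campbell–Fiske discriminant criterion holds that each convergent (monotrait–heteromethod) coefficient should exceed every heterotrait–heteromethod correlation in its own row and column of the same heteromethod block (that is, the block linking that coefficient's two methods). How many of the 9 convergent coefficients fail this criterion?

3

Checking each validity diagonal entry against its comparison values:
TA (methods 1·2): 0.52 vs {0.32, 0.40, 0.27, 0.17} → pass.
TA (methods 1·3): 0.67 vs {0.29, 0.47, 0.32, 0.28} → pass.
TA (methods 2·3): 0.72 vs {0.30, 0.41, 0.33, 0.45} → pass.
TB (methods 1·2): 0.48 vs {0.40, 0.32, 0.38, 0.25} → pass.
TB (methods 1·3): 0.37 vs {0.47, 0.29, 0.37, 0.20} → fail.
TB (methods 2·3): 0.38 vs {0.41, 0.30, 0.36, 0.29} → fail.
TC (methods 1·2): 0.38 vs {0.17, 0.27, 0.25, 0.38} → fail.
TC (methods 1·3): 0.41 vs {0.28, 0.32, 0.20, 0.37} → pass.
TC (methods 2·3): 0.61 vs {0.45, 0.33, 0.29, 0.36} → pass.
3 of 9 fail.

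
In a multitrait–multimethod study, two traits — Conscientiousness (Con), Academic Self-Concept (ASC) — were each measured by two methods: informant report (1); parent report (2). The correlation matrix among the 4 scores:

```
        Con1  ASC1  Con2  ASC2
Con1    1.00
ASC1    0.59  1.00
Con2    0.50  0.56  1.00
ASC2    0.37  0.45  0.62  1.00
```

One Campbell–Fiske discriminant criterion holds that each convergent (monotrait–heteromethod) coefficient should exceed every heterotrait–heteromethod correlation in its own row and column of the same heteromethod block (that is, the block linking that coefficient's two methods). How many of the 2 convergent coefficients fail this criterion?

Each convergent coefficient versus the relevant comparison correlations:
Con (methods 1·2): 0.50 vs {0.37, 0.56} → fail.
ASC (methods 1·2): 0.45 vs {0.56, 0.37} → fail.
2 of 2 fail.

2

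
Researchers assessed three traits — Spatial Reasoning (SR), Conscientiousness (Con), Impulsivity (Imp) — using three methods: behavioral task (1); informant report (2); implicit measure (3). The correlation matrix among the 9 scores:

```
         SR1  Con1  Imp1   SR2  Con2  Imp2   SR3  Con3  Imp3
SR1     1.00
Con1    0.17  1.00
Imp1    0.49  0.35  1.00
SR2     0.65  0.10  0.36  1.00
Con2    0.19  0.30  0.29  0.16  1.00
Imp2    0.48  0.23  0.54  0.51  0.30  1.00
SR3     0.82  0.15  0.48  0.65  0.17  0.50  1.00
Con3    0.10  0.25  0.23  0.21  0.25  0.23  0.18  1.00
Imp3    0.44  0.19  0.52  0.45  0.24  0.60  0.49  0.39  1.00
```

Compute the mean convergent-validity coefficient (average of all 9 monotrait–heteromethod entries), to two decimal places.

Convergent values: 0.65, 0.82, 0.65, 0.30, 0.25, 0.25, 0.54, 0.52, 0.60; mean = 4.58/9 = 0.51.

0.51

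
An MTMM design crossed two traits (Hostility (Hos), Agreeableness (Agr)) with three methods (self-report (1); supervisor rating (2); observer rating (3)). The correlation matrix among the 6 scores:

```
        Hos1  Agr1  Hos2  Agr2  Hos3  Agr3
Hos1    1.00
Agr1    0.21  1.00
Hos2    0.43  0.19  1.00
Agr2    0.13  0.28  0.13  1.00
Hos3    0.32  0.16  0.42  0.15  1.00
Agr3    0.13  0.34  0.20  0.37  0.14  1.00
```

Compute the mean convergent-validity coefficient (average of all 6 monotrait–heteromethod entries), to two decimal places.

Convergent values: 0.43, 0.32, 0.42, 0.28, 0.34, 0.37; mean = 2.16/6 = 0.36.

0.36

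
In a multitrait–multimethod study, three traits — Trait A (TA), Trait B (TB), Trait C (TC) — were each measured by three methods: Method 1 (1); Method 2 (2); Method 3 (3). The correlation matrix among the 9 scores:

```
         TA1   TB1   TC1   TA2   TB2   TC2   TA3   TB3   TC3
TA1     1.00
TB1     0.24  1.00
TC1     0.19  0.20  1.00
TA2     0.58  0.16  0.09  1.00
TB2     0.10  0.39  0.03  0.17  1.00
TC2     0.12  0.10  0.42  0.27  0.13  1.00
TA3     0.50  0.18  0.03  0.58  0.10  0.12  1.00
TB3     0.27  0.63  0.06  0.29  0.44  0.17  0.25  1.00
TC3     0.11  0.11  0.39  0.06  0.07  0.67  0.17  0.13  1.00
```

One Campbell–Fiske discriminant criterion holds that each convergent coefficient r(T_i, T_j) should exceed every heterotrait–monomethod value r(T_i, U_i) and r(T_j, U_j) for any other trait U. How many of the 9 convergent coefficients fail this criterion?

0

Each convergent coefficient versus the relevant comparison correlations:
TA (methods 1·2): 0.58 vs {0.24, 0.17, 0.19, 0.27} → pass.
TA (methods 1·3): 0.50 vs {0.24, 0.25, 0.19, 0.17} → pass.
TA (methods 2·3): 0.58 vs {0.17, 0.25, 0.27, 0.17} → pass.
TB (methods 1·2): 0.39 vs {0.24, 0.17, 0.20, 0.13} → pass.
TB (methods 1·3): 0.63 vs {0.24, 0.25, 0.20, 0.13} → pass.
TB (methods 2·3): 0.44 vs {0.17, 0.25, 0.13, 0.13} → pass.
TC (methods 1·2): 0.42 vs {0.19, 0.27, 0.20, 0.13} → pass.
TC (methods 1·3): 0.39 vs {0.19, 0.17, 0.20, 0.13} → pass.
TC (methods 2·3): 0.67 vs {0.27, 0.17, 0.13, 0.13} → pass.
0 of 9 fail.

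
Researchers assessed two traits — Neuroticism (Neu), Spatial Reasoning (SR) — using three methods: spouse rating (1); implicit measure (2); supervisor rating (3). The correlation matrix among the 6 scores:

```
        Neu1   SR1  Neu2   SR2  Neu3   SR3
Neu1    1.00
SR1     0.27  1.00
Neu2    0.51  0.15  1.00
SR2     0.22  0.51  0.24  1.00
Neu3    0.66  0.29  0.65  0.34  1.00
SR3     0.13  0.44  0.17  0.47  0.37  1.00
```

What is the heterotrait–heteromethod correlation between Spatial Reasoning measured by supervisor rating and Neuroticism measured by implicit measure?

0.17

Different traits and methods: r(SR3, Neu2) = 0.17.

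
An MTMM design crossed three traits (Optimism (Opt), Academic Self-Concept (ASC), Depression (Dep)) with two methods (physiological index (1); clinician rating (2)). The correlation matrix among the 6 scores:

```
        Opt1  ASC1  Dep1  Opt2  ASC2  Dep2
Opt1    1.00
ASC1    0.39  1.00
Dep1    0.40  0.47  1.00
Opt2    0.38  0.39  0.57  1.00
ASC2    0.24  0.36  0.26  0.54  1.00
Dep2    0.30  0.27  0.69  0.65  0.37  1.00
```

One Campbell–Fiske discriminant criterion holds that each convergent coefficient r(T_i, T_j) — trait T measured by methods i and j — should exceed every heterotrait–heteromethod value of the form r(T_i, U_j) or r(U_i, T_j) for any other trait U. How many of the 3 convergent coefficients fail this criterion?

Convergent coefficients and their comparison sets:
Opt (methods 1·2): 0.38 vs {0.24, 0.39, 0.30, 0.57} → fail.
ASC (methods 1·2): 0.36 vs {0.39, 0.24, 0.27, 0.26} → fail.
Dep (methods 1·2): 0.69 vs {0.57, 0.30, 0.26, 0.27} → pass.
2 of 3 fail.

2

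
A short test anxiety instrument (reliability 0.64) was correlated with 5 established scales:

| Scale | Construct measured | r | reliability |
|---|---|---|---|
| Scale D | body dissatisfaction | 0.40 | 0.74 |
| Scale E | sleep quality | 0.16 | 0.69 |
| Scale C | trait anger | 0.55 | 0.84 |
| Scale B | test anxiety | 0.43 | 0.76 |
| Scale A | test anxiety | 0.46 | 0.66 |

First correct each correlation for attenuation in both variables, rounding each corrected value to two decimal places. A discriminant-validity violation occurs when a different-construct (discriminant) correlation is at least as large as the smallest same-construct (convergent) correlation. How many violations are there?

Disattenuated r (r / √(r_scale · r_new)):
  Scale D (disc): 0.40 / √(0.74·0.64) = 0.58
  Scale E (disc): 0.16 / √(0.69·0.64) = 0.24
  Scale C (disc): 0.55 / √(0.84·0.64) = 0.75
  Scale B (conv): 0.43 / √(0.76·0.64) = 0.62
  Scale A (conv): 0.46 / √(0.66·0.64) = 0.71
Smallest convergent = 0.62. Discriminant values: 0.58, 0.24, 0.75; count ≥ 0.62 → 1.

1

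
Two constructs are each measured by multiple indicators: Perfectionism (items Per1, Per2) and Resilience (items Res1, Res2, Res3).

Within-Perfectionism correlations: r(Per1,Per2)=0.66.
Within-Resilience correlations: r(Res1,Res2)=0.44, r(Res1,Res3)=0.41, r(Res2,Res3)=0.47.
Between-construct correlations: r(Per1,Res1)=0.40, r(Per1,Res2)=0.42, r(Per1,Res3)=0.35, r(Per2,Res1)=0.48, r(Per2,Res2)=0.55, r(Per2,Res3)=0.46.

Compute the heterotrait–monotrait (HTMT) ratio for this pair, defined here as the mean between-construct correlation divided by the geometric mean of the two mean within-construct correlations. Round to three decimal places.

Mean between = 2.66/6 = 0.4433.
Mean within-Per = 0.66/1 = 0.6600; mean within-Res = 1.32/3 = 0.4400.
Geometric mean = √(0.6600 × 0.4400) = 0.5389.
HTMT = 0.4433 / 0.5389 = 0.823.

0.823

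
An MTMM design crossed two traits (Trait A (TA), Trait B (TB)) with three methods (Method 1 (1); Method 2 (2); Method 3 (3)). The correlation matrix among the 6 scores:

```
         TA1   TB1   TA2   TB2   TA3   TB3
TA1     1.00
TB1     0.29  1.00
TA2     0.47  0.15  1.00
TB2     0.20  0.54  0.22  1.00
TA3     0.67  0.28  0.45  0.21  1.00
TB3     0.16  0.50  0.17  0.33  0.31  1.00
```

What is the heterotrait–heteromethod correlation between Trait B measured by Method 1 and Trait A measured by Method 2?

0.15

Different traits and methods: r(TB1, TA2) = 0.15.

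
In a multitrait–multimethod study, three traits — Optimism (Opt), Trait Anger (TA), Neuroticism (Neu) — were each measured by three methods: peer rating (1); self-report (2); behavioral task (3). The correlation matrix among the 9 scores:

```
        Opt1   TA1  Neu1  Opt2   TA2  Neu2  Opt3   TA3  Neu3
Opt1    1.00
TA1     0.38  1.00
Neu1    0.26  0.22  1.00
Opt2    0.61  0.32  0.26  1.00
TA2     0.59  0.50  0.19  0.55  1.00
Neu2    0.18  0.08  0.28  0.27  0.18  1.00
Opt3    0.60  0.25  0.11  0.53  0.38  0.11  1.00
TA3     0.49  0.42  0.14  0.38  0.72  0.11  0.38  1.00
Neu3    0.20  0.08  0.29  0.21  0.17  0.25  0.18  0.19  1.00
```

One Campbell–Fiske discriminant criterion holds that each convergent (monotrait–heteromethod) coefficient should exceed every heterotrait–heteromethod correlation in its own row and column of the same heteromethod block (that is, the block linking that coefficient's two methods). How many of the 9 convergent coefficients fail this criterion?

2

Each convergent coefficient versus the relevant comparison correlations:
Opt (methods 1·2): 0.61 vs {0.59, 0.32, 0.18, 0.26} → pass.
Opt (methods 1·3): 0.60 vs {0.49, 0.25, 0.20, 0.11} → pass.
Opt (methods 2·3): 0.53 vs {0.38, 0.38, 0.21, 0.11} → pass.
TA (methods 1·2): 0.50 vs {0.32, 0.59, 0.08, 0.19} → fail.
TA (methods 1·3): 0.42 vs {0.25, 0.49, 0.08, 0.14} → fail.
TA (methods 2·3): 0.72 vs {0.38, 0.38, 0.17, 0.11} → pass.
Neu (methods 1·2): 0.28 vs {0.26, 0.18, 0.19, 0.08} → pass.
Neu (methods 1·3): 0.29 vs {0.11, 0.20, 0.14, 0.08} → pass.
Neu (methods 2·3): 0.25 vs {0.11, 0.21, 0.11, 0.17} → pass.
2 of 9 fail.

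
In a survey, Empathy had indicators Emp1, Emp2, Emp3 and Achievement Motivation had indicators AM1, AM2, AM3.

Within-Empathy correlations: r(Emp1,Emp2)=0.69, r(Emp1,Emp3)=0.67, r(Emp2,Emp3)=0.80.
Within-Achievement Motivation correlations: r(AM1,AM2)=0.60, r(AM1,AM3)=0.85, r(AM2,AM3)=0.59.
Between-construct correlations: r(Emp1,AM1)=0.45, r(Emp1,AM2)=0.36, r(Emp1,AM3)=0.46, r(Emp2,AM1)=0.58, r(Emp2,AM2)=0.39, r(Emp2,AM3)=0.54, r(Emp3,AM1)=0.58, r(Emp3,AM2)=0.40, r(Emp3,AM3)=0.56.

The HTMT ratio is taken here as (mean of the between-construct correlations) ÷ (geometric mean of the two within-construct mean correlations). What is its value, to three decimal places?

0.686

Between-construct mean = 4.32/9 = 0.4800.
Mean within-Emp = 2.16/3 = 0.7200; mean within-AM = 2.04/3 = 0.6800.
Geometric mean = √(0.7200 × 0.6800) = 0.6997.
HTMT = 0.4800 / 0.6997 = 0.686.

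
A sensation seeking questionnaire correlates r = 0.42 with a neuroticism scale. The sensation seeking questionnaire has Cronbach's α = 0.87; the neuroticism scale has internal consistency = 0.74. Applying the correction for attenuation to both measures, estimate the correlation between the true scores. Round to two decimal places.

0.52

r_true = r_obs / √(r_xx · r_yy) = 0.42 / √(0.87 × 0.74) = 0.42 / √0.6438 = 0.42 / 0.8024 ≈ 0.52.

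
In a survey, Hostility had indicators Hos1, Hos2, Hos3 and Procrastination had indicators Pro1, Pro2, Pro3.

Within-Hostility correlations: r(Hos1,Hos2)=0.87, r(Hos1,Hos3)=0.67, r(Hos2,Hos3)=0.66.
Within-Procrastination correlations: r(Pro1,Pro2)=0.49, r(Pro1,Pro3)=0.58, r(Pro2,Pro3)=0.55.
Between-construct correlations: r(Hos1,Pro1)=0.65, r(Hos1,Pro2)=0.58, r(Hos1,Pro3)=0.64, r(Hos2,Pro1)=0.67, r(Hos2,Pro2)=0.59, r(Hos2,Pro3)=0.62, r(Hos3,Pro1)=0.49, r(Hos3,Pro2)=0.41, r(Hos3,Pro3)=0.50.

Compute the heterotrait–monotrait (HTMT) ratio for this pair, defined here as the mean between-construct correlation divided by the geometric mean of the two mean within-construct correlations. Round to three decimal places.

0.909

Mean between = 5.15/9 = 0.5722.
Mean within-Hos = 2.20/3 = 0.7333; mean within-Pro = 1.62/3 = 0.5400.
Geometric mean = √(0.7333 × 0.5400) = 0.6293.
HTMT = 0.5722 / 0.6293 = 0.909.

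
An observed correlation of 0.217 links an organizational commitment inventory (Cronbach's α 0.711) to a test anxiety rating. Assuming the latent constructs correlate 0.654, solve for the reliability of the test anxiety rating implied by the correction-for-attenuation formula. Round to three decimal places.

r_true = r_obs / √(r_xx · r_yy) ⇒ 0.654 = 0.217 / √(0.711 · r_yy).
√(0.711 · r_yy) = 0.217 / 0.654 = 0.3318; 0.711 · r_yy = 0.1101; r_yy = 0.1101 / 0.711 ≈ 0.155.

0.155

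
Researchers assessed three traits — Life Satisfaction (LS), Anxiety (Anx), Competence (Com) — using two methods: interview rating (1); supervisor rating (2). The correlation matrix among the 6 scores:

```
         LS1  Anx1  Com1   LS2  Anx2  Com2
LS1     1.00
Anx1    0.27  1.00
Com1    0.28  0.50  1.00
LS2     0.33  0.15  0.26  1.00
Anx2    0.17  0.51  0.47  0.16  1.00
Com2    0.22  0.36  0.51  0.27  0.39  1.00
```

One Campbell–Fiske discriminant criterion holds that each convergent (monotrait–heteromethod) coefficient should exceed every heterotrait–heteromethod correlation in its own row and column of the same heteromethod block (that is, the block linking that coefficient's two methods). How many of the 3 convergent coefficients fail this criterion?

0

Convergent coefficients and their comparison sets:
LS (methods 1·2): 0.33 vs {0.17, 0.15, 0.22, 0.26} → pass.
Anx (methods 1·2): 0.51 vs {0.15, 0.17, 0.36, 0.47} → pass.
Com (methods 1·2): 0.51 vs {0.26, 0.22, 0.47, 0.36} → pass.
0 of 3 fail.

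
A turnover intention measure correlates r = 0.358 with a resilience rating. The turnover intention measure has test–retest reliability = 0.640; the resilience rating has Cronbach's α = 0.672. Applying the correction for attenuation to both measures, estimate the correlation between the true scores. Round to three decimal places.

0.546

r_true = r_obs / √(r_xx · r_yy) = 0.358 / √(0.640 × 0.672) = 0.358 / √0.430080 = 0.358 / 0.6558 ≈ 0.546.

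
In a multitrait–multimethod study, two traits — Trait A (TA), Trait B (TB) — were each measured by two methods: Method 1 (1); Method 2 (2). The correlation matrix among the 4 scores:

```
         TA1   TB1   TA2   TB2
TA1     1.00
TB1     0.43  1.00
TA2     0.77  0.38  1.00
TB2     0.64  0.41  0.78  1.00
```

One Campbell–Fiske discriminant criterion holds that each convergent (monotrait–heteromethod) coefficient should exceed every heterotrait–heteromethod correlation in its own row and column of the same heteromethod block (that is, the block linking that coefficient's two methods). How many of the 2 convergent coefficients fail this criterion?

1

Checking each validity diagonal entry against its comparison values:
TA (methods 1·2): 0.77 vs {0.64, 0.38} → pass.
TB (methods 1·2): 0.41 vs {0.38, 0.64} → fail.
1 of 2 fail.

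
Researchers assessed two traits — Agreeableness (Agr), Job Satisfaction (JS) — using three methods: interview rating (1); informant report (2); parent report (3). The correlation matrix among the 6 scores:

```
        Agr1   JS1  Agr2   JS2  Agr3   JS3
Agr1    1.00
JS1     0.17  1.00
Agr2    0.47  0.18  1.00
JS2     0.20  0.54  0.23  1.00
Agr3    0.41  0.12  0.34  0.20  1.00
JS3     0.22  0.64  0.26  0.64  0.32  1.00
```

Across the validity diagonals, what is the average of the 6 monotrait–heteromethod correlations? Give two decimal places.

0.51

Convergent values: 0.47, 0.41, 0.34, 0.54, 0.64, 0.64; mean = 3.04/6 = 0.51.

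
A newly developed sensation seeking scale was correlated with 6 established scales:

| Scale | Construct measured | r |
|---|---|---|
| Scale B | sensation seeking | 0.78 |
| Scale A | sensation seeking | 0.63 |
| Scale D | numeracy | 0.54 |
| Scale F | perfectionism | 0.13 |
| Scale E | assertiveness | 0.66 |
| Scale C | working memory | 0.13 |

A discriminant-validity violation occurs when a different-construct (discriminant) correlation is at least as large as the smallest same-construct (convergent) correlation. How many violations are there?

Convergent (same construct = sensation seeking): Scale B, Scale A.
Smallest convergent = 0.63. Discriminant values: 0.54, 0.13, 0.66, 0.13; count ≥ 0.63 → 1.

1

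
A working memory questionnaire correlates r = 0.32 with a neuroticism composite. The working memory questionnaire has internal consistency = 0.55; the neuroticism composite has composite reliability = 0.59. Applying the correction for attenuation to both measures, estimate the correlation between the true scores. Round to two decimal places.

r_true = r_obs / √(r_xx · r_yy) = 0.32 / √(0.55 × 0.59) = 0.32 / √0.3245 = 0.32 / 0.5696 ≈ 0.56.

0.56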